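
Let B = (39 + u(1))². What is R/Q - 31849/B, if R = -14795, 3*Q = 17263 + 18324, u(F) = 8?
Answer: -1231456828/78611683 ≈ -15.665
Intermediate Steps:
Q = 35587/3 (Q = (17263 + 18324)/3 = (⅓)*35587 = 35587/3 ≈ 11862.)
B = 2209 (B = (39 + 8)² = 47² = 2209)
R/Q - 31849/B = -14795/35587/3 - 31849/2209 = -14795*3/35587 - 31849*1/2209 = -44385/35587 - 31849/2209 = -1231456828/78611683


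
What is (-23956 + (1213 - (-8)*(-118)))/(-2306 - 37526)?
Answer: 23687/39832 ≈ 0.59467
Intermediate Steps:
(-23956 + (1213 - (-8)*(-118)))/(-2306 - 37526) = (-23956 + (1213 - 1*944))/(-39832) = (-23956 + (1213 - 944))*(-1/39832) = (-23956 + 269)*(-1/39832) = -23687*(-1/39832) = 23687/39832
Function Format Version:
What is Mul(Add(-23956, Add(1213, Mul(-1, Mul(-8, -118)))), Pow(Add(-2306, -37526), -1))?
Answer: Rational(23687, 39832) ≈ 0.59467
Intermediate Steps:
Mul(Add(-23956, Add(1213, Mul(-1, Mul(-8, -118)))), Pow(Add(-2306, -37526), -1)) = Mul(Add(-23956, Add(1213, Mul(-1, 944))), Pow(-39832, -1)) = Mul(Add(-23956, Add(1213, -944)), Rational(-1, 39832)) = Mul(Add(-23956, 269), Rational(-1, 39832)) = Mul(-23687, Rational(-1, 39832)) = Rational(23687, 39832)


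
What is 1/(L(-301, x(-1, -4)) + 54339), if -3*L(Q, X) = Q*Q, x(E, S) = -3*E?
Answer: 3/72416 ≈ 4.1427e-5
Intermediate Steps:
L(Q, X) = -Q**2/3 (L(Q, X) = -Q*Q/3 = -Q**2/3)
1/(L(-301, x(-1, -4)) + 54339) = 1/(-1/3*(-301)**2 + 54339) = 1/(-1/3*90601 + 54339) = 1/(-90601/3 + 54339) = 1/(72416/3) = 3/72416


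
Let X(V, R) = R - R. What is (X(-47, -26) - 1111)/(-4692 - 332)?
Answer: 1111/5024 ≈ 0.22114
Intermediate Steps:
X(V, R) = 0
(X(-47, -26) - 1111)/(-4692 - 332) = (0 - 1111)/(-4692 - 332) = -1111/(-5024) = -1111*(-1/5024) = 1111/5024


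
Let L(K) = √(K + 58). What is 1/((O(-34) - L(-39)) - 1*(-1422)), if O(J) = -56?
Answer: 1366/1865937 + √19/1865937 ≈ 0.00073441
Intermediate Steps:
L(K) = √(58 + K)
1/((O(-34) - L(-39)) - 1*(-1422)) = 1/((-56 - √(58 - 39)) - 1*(-1422)) = 1/((-56 - √19) + 1422) = 1/(1366 - √19)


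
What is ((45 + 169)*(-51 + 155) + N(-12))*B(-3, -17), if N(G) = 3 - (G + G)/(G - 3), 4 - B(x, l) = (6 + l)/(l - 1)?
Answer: 6788507/90 ≈ 75428.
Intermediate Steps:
B(x, l) = 4 - (6 + l)/(-1 + l) (B(x, l) = 4 - (6 + l)/(l - 1) = 4 - (6 + l)/(-1 + l))
N(G) = 3 - 2*G/(-3 + G)
((45 + 169)*(-51 + 155) + N(-12))*B(-3, -17) = ((45 + 169)*(-51 + 155) + (-9 - 12)/(-3 - 12))*((-10 + 3*(-17))/(-1 - 17)) = (214*104 - 21/(-15))*((-10 - 51)/(-18)) = (22256 - 1/15*(-21))*(-1/18*(-61)) = (22256 + 7/5)*(61/18) = (111287/5)*(61/18) = 6788507/90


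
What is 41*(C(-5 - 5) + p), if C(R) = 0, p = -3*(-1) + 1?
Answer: 164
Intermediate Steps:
p = 4 (p = 3 + 1 = 4)
41*(C(-5 - 5) + p) = 41*(0 + 4) = 41*4 = 164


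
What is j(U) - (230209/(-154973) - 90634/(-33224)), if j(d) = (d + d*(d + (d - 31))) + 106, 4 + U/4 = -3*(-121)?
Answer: 1500961608082605/367773068 ≈ 4.0812e+6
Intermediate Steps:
U = 1436 (U = -16 + 4*(-3*(-121)) = -16 + 4*363 = -16 + 1452 = 1436)
j(d) = 106 + d + d*(-31 + 2*d) (j(d) = (d + d*(d + (-31 + d))) + 106 = (d + d*(-31 + 2*d)) + 106 = 106 + d + d*(-31 + 2*d))
j(U) - (230209/(-154973) - 90634/(-33224)) = (106 - 30*1436 + 2*1436**2) - (230209/(-154973) - 90634/(-33224)) = (106 - 43080 + 2*2062096) - (230209*(-1/154973) - 90634*(-1/33224)) = (106 - 43080 + 4124192) - (-32887/22139 + 45317/16612) = 4081218 - 1*456954219/367773068 = 4081218 - 456954219/367773068 = 1500961608082605/367773068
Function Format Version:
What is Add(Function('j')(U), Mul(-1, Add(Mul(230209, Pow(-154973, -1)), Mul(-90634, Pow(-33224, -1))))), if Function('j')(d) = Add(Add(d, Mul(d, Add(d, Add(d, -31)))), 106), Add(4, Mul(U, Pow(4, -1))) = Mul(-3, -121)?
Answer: Rational(1500961608082605, 367773068) ≈ 4.0812e+6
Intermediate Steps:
U = 1436 (U = Add(-16, Mul(4, Mul(-3, -121))) = Add(-16, Mul(4, 363)) = Add(-16, 1452) = 1436)
Function('j')(d) = Add(106, d, Mul(d, Add(-31, Mul(2, d)))) (Function('j')(d) = Add(Add(d, Mul(d, Add(d, Add(-31, d)))), 106) = Add(Add(d, Mul(d, Add(-31, Mul(2, d)))), 106) = Add(106, d, Mul(d, Add(-31, Mul(2, d)))))
Add(Function('j')(U), Mul(-1, Add(Mul(230209, Pow(-154973, -1)), Mul(-90634, Pow(-33224, -1))))) = Add(Add(106, Mul(-30, 1436), Mul(2, Pow(1436, 2))), Mul(-1, Add(Mul(230209, Pow(-154973, -1)), Mul(-90634, Pow(-33224, -1))))) = Add(Add(106, -43080, Mul(2, 2062096)), Mul(-1, Add(Mul(230209, Rational(-1, 154973)), Mul(-90634, Rational(-1, 33224))))) = Add(Add(106, -43080, 4124192), Mul(-1, Add(Rational(-32887, 22139), Rational(45317, 16612)))) = Add(4081218, Mul(-1, Rational(456954219, 367773068))) = Add(4081218, Rational(-456954219, 367773068)) = Rational(1500961608082605, 367773068)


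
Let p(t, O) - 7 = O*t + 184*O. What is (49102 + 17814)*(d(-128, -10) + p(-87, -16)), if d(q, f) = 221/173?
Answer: -17870854624/173 ≈ -1.0330e+8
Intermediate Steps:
p(t, O) = 7 + 184*O + O*t (p(t, O) = 7 + (O*t + 184*O) = 7 + (184*O + O*t) = 7 + 184*O + O*t)
d(q, f) = 221/173 (d(q, f) = 221*(1/173) = 221/173)
(49102 + 17814)*(d(-128, -10) + p(-87, -16)) = (49102 + 17814)*(221/173 + (7 + 184*(-16) - 16*(-87))) = 66916*(221/173 + (7 - 2944 + 1392)) = 66916*(221/173 - 1545) = 66916*(-267064/173) = -17870854624/173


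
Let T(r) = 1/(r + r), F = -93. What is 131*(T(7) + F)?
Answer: -170431/14 ≈ -12174.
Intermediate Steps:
T(r) = 1/(2*r)
131*(T(7) + F) = 131*((½)/7 - 93) = 131*((½)*(⅐) - 93) = 131*(1/14 - 93) = 131*(-1301/14) = -170431/14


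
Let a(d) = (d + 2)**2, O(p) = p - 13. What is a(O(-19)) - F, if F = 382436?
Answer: -381536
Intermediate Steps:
O(p) = -13 + p
a(d) = (2 + d)**2
a(O(-19)) - F = (2 + (-13 - 19))**2 - 1*382436 = (2 - 32)**2 - 382436 = (-30)**2 - 382436 = 900 - 382436 = -381536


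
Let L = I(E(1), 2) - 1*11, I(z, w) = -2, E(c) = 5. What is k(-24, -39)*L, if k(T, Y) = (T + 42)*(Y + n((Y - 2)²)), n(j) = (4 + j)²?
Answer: -664369524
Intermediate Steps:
L = -13 (L = -2 - 1*11 = -2 - 11 = -13)
k(T, Y) = (42 + T)*(Y + (4 + (-2 + Y)²)²) (k(T, Y) = (T + 42)*(Y + (4 + (Y - 2)²)²) = (42 + T)*(Y + (4 + (-2 + Y)²)²))
k(-24, -39)*L = (42*(-39) + 42*(4 + (-2 - 39)²)² - 24*(-39) - 24*(4 + (-2 - 39)²)²)*(-13) = (-1638 + 42*(4 + (-41)²)² + 936 - 24*(4 + (-41)²)²)*(-13) = (-1638 + 42*(4 + 1681)² + 936 - 24*(4 + 1681)²)*(-13) = (-1638 + 42*1685² + 936 - 24*1685²)*(-13) = (-1638 + 42*2839225 + 936 - 24*2839225)*(-13) = (-1638 + 119247450 + 936 - 68141400)*(-13) = 51105348*(-13) = -664369524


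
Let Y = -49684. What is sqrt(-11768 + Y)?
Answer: 6*I*sqrt(1707) ≈ 247.9*I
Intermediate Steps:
sqrt(-11768 + Y) = sqrt(-11768 - 49684) = sqrt(-61452) = 6*I*sqrt(1707)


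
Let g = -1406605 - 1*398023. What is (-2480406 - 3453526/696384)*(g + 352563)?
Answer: 1254089372793606475/348192 ≈ 3.6017e+12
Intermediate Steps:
g = -1804628 (g = -1406605 - 398023 = -1804628)
(-2480406 - 3453526/696384)*(g + 352563) = (-2480406 - 3453526/696384)*(-1804628 + 352563) = (-2480406 - 3453526*1/696384)*(-1452065) = (-2480406 - 1726763/348192)*(-1452065) = -863659252715/348192*(-1452065) = 1254089372793606475/348192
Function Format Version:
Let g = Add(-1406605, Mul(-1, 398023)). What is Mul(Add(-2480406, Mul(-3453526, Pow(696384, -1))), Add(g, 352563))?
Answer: Rational(1254089372793606475, 348192) ≈ 3.6017e+12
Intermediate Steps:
g = -1804628 (g = Add(-1406605, -398023) = -1804628)
Mul(Add(-2480406, Mul(-3453526, Pow(696384, -1))), Add(g, 352563)) = Mul(Add(-2480406, Mul(-3453526, Pow(696384, -1))), Add(-1804628, 352563)) = Mul(Add(-2480406, Mul(-3453526, Rational(1, 696384))), -1452065) = Mul(Add(-2480406, Rational(-1726763, 348192)), -1452065) = Mul(Rational(-863659252715, 348192), -1452065) = Rational(1254089372793606475, 348192)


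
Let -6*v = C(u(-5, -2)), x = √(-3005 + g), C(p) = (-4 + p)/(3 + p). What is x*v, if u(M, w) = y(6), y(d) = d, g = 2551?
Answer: -I*√454/27 ≈ -0.78916*I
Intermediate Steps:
u(M, w) = 6
C(p) = (-4 + p)/(3 + p)
x = I*√454 (x = √(-3005 + 2551) = √(-454) = I*√454 ≈ 21.307*I)
v = -1/27 (v = -(-4 + 6)/(6*(3 + 6)) = -2/(6*9) = -2/54 = -⅙*2/9 = -1/27 ≈ -0.037037)
x*v = (I*√454)*(-1/27) = -I*√454/27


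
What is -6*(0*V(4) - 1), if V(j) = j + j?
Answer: 6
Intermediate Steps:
V(j) = 2*j
-6*(0*V(4) - 1) = -6*(0*(2*4) - 1) = -6*(0*8 - 1) = -6*(0 - 1) = -6*(-1) = 6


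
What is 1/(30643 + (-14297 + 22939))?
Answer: 1/39285 ≈ 2.5455e-5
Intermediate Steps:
1/(30643 + (-14297 + 22939)) = 1/(30643 + 8642) = 1/39285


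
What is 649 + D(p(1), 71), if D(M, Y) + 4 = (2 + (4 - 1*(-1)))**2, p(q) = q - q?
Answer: 694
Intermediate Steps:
p(q) = 0
D(M, Y) = 45 (D(M, Y) = -4 + (2 + (4 - 1*(-1)))**2 = -4 + (2 + (4 + 1))**2 = -4 + (2 + 5)**2 = -4 + 7**2 = -4 + 49 = 45)
649 + D(p(1), 71) = 649 + 45 = 694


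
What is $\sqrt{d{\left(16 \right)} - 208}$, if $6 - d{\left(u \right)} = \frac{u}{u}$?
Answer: $i \sqrt{203} \approx 14.248 i$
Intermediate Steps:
$d{\left(u \right)} = 5$ ($d{\left(u \right)} = 6 - \frac{u}{u} = 6 - 1 = 5$)
$\sqrt{d{\left(16 \right)} - 208} = \sqrt{5 - 208} = \sqrt{-203} = i \sqrt{203}$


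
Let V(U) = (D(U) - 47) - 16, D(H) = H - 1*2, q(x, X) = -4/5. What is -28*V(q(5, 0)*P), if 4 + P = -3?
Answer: 8316/5 ≈ 1663.2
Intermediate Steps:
q(x, X) = -⅘ (q(x, X) = -4*⅕ = -⅘)
P = -7 (P = -4 - 3 = -7)
D(H) = -2 + H (D(H) = H - 2 = -2 + H)
V(U) = -65 + U (V(U) = ((-2 + U) - 47) - 16 = (-49 + U) - 16 = -65 + U)
-28*V(q(5, 0)*P) = -28*(-65 - ⅘*(-7)) = -28*(-65 + 28/5) = -28*(-297/5) = 8316/5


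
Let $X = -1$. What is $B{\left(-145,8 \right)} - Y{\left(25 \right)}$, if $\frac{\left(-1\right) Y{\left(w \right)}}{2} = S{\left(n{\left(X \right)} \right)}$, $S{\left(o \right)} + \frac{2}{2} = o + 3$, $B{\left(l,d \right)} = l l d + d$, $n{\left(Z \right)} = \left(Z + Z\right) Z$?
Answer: $168216$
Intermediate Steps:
$n{\left(Z \right)} = 2 Z^{2}$ ($n{\left(Z \right)} = 2 Z Z = 2 Z^{2}$)
$B{\left(l,d \right)} = d + d l^{2}$ ($B{\left(l,d \right)} = l^{2} d + d = d l^{2} + d = d + d l^{2}$)
$S{\left(o \right)} = 2 + o$ ($S{\left(o \right)} = -1 + \left(o + 3\right) = -1 + \left(3 + o\right) = 2 + o$)
$Y{\left(w \right)} = -8$ ($Y{\left(w \right)} = - 2 \left(2 + 2 \left(-1\right)^{2}\right) = - 2 \left(2 + 2 \cdot 1\right) = - 2 \left(2 + 2\right) = \left(-2\right) 4 = -8$)
$B{\left(-145,8 \right)} - Y{\left(25 \right)} = 8 \left(1 + \left(-145\right)^{2}\right) - -8 = 8 \left(1 + 21025\right) + 8 = 8 \cdot 21026 + 8 = 168208 + 8 = 168216$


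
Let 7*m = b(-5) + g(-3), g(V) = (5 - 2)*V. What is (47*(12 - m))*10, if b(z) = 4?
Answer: 41830/7 ≈ 5975.7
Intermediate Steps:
g(V) = 3*V
m = -5/7 (m = (4 + 3*(-3))/7 = (4 - 9)/7 = (⅐)*(-5) = -5/7 ≈ -0.71429)
(47*(12 - m))*10 = (47*(12 - 1*(-5/7)))*10 = (47*(12 + 5/7))*10 = (47*(89/7))*10 = (4183/7)*10 = 41830/7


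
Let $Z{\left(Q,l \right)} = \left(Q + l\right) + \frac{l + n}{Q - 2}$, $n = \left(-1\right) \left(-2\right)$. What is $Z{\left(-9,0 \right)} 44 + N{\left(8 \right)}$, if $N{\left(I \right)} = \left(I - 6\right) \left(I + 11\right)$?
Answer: $-366$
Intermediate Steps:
$n = 2$
$N{\left(I \right)} = \left(-6 + I\right) \left(11 + I\right)$
$Z{\left(Q,l \right)} = Q + l + \frac{2 + l}{-2 + Q}$ ($Z{\left(Q,l \right)} = \left(Q + l\right) + \frac{l + 2}{Q - 2} = \left(Q + l\right) + \frac{2 + l}{-2 + Q} = Q + l + \frac{2 + l}{-2 + Q}$)
$Z{\left(-9,0 \right)} 44 + N{\left(8 \right)} = \frac{2 + \left(-9\right)^{2} - 0 - -18 - 0}{-2 - 9} \cdot 44 + \left(-66 + 8^{2} + 5 \cdot 8\right) = \frac{2 + 81 + 0 + 18 + 0}{-11} \cdot 44 + \left(-66 + 64 + 40\right) = \left(- \frac{1}{11}\right) 101 \cdot 44 + 38 = \left(- \frac{101}{11}\right) 44 + 38 = -404 + 38 = -366$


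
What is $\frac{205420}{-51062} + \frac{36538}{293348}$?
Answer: $- \frac{1327132791}{340430354} \approx -3.8984$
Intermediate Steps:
$\frac{205420}{-51062} + \frac{36538}{293348} = 205420 \left(- \frac{1}{51062}\right) + 36538 \cdot \frac{1}{293348} = - \frac{102710}{25531} + \frac{18269}{146674} = - \frac{1327132791}{340430354}$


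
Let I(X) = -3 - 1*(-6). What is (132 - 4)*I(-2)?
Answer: 384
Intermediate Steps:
I(X) = 3 (I(X) = -3 + 6 = 3)
(132 - 4)*I(-2) = (132 - 4)*3 = 128*3 = 384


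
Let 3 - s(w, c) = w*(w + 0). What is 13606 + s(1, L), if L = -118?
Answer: 13608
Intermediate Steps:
s(w, c) = 3 - w² (s(w, c) = 3 - w*(w + 0) = 3 - w*w = 3 - w²)
13606 + s(1, L) = 13606 + (3 - 1*1²) = 13606 + (3 - 1*1) = 13606 + (3 - 1) = 13606 + 2 = 13608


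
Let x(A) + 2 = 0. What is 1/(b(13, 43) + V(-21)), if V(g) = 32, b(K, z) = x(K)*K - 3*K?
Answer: -1/33 ≈ -0.030303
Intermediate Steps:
x(A) = -2 (x(A) = -2 + 0 = -2)
b(K, z) = -5*K (b(K, z) = -2*K - 3*K = -5*K)
1/(b(13, 43) + V(-21)) = 1/(-5*13 + 32) = 1/(-65 + 32) = 1/(-33) = -1/33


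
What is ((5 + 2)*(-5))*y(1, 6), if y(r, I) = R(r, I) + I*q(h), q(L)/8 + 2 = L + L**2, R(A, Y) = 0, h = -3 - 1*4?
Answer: -67200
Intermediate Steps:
h = -7 (h = -3 - 4 = -7)
q(L) = -16 + 8*L + 8*L**2 (q(L) = -16 + 8*(L + L**2) = -16 + (8*L + 8*L**2) = -16 + 8*L + 8*L**2)
y(r, I) = 320*I (y(r, I) = 0 + I*(-16 + 8*(-7) + 8*(-7)**2) = 0 + I*(-16 - 56 + 8*49) = 0 + I*(-16 - 56 + 392) = 0 + I*320 = 0 + 320*I = 320*I)
((5 + 2)*(-5))*y(1, 6) = ((5 + 2)*(-5))*(320*6) = (7*(-5))*1920 = -35*1920 = -67200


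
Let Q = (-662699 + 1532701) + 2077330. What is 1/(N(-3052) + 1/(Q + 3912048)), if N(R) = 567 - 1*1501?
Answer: -6859380/6406660919 ≈ -0.0010707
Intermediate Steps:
Q = 2947332 (Q = 870002 + 2077330 = 2947332)
N(R) = -934 (N(R) = 567 - 1501 = -934)
1/(N(-3052) + 1/(Q + 3912048)) = 1/(-934 + 1/(2947332 + 3912048)) = 1/(-934 + 1/6859380) = 1/(-6406660919/6859380) = -6859380/6406660919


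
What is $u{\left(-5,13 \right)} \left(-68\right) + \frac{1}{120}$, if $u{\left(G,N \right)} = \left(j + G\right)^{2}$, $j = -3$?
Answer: $- \frac{522239}{120} \approx -4352.0$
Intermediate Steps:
$u{\left(G,N \right)} = \left(-3 + G\right)^{2}$
$u{\left(-5,13 \right)} \left(-68\right) + \frac{1}{120} = \left(-3 - 5\right)^{2} \left(-68\right) + \frac{1}{120} = \left(-8\right)^{2} \left(-68\right) + \frac{1}{120} = 64 \left(-68\right) + \frac{1}{120} = -4352 + \frac{1}{120} = - \frac{522239}{120}$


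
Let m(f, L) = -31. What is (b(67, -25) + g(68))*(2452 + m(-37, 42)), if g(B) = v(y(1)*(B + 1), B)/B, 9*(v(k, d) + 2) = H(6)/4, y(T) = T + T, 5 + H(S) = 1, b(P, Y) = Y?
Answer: -4120811/68 ≈ -60600.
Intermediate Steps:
H(S) = -4 (H(S) = -5 + 1 = -4)
y(T) = 2*T
v(k, d) = -19/9 (v(k, d) = -2 + (-4/4)/9 = -2 + (-4*¼)/9 = -2 + (⅑)*(-1) = -2 - ⅑ = -19/9)
g(B) = -19/(9*B)
(b(67, -25) + g(68))*(2452 + m(-37, 42)) = (-25 - 19/9/68)*(2452 - 31) = (-25 - 19/9*1/68)*2421 = (-25 - 19/612)*2421 = -15319/612*2421 = -4120811/68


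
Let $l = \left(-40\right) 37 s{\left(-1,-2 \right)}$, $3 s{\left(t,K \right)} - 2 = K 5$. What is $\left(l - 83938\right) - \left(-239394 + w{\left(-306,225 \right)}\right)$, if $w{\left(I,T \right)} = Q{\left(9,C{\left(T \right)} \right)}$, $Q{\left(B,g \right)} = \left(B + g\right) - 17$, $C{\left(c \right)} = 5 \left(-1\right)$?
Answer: $\frac{478247}{3} \approx 1.5942 \cdot 10^{5}$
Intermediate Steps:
$C{\left(c \right)} = -5$
$Q{\left(B,g \right)} = -17 + B + g$
$w{\left(I,T \right)} = -13$ ($w{\left(I,T \right)} = -17 + 9 - 5 = -13$)
$s{\left(t,K \right)} = \frac{2}{3} + \frac{5 K}{3}$ ($s{\left(t,K \right)} = \frac{2}{3} + \frac{K 5}{3} = \frac{2}{3} + \frac{5 K}{3}$)
$l = \frac{11840}{3}$ ($l = \left(-40\right) 37 \left(\frac{2}{3} + \frac{5}{3} \left(-2\right)\right) = - 1480 \left(\frac{2}{3} - \frac{10}{3}\right) = \left(-1480\right) \left(- \frac{8}{3}\right) = \frac{11840}{3} \approx 3946.7$)
$\left(l - 83938\right) - \left(-239394 + w{\left(-306,225 \right)}\right) = \left(\frac{11840}{3} - 83938\right) - \left(-239394 - 13\right) = - \frac{239974}{3} - -239407 = - \frac{239974}{3} + 239407 = \frac{478247}{3}$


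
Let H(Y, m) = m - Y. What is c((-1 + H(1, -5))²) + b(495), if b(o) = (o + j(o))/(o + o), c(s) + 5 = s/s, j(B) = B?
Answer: -3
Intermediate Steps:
c(s) = -4 (c(s) = -5 + s/s = -5 + 1 = -4)
b(o) = 1 (b(o) = (o + o)/(o + o) = (2*o)/((2*o)) = (2*o)*(1/(2*o)) = 1)
c((-1 + H(1, -5))²) + b(495) = -4 + 1 = -3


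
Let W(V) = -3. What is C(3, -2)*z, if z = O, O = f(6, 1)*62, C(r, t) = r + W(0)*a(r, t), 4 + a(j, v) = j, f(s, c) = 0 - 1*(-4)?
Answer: 1488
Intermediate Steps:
f(s, c) = 4 (f(s, c) = 0 + 4 = 4)
a(j, v) = -4 + j
C(r, t) = 12 - 2*r (C(r, t) = r - 3*(-4 + r) = r + (12 - 3*r) = 12 - 2*r)
O = 248 (O = 4*62 = 248)
z = 248
C(3, -2)*z = (12 - 2*3)*248 = (12 - 6)*248 = 6*248 = 1488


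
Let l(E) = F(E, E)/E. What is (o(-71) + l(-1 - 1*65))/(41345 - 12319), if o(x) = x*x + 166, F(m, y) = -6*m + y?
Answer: 2601/14513 ≈ 0.17922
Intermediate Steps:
F(m, y) = y - 6*m
o(x) = 166 + x² (o(x) = x² + 166 = 166 + x²)
l(E) = -5 (l(E) = (E - 6*E)/E = (-5*E)/E = -5)
(o(-71) + l(-1 - 1*65))/(41345 - 12319) = ((166 + (-71)²) - 5)/(41345 - 12319) = ((166 + 5041) - 5)/29026 = (5207 - 5)*(1/29026) = 5202*(1/29026) = 2601/14513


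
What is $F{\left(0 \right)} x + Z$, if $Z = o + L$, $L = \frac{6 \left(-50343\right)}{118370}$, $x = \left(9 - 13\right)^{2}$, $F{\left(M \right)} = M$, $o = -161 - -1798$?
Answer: $\frac{96734816}{59185} \approx 1634.4$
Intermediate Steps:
$o = 1637$ ($o = -161 + 1798 = 1637$)
$x = 16$ ($x = \left(-4\right)^{2} = 16$)
$L = - \frac{151029}{59185}$ ($L = \left(-302058\right) \frac{1}{118370} = - \frac{151029}{59185} \approx -2.5518$)
$Z = \frac{96734816}{59185}$ ($Z = 1637 - \frac{151029}{59185} = \frac{96734816}{59185} \approx 1634.4$)
$F{\left(0 \right)} x + Z = 0 \cdot 16 + \frac{96734816}{59185} = 0 + \frac{96734816}{59185} = \frac{96734816}{59185}$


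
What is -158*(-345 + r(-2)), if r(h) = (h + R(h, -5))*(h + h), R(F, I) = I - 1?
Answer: 49454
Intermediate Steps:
R(F, I) = -1 + I
r(h) = 2*h*(-6 + h) (r(h) = (h + (-1 - 5))*(h + h) = (h - 6)*(2*h) = (-6 + h)*(2*h) = 2*h*(-6 + h))
-158*(-345 + r(-2)) = -158*(-345 + 2*(-2)*(-6 - 2)) = -158*(-345 + 2*(-2)*(-8)) = -158*(-345 + 32) = -158*(-313) = 49454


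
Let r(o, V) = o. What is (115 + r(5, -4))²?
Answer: 14400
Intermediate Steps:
(115 + r(5, -4))² = (115 + 5)² = 120² = 14400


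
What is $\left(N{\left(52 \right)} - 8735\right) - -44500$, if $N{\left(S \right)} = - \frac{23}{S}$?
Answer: $\frac{1859757}{52} \approx 35765.0$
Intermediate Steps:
$\left(N{\left(52 \right)} - 8735\right) - -44500 = \left(- \frac{23}{52} - 8735\right) - -44500 = \left(\left(-23\right) \frac{1}{52} - 8735\right) + 44500 = \left(- \frac{23}{52} - 8735\right) + 44500 = - \frac{454243}{52} + 44500 = \frac{1859757}{52}$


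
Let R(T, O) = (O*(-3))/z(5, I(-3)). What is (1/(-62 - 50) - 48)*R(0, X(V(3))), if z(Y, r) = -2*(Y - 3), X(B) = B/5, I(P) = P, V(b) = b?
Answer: -48393/2240 ≈ -21.604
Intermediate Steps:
X(B) = B/5 (X(B) = B*(⅕) = B/5)
z(Y, r) = 6 - 2*Y (z(Y, r) = -2*(-3 + Y) = 6 - 2*Y)
R(T, O) = 3*O/4 (R(T, O) = (O*(-3))/(6 - 2*5) = (-3*O)/(6 - 10) = -3*O/(-4) = -3*O*(-¼) = 3*O/4)
(1/(-62 - 50) - 48)*R(0, X(V(3))) = (1/(-62 - 50) - 48)*(3*((⅕)*3)/4) = (1/(-112) - 48)*((¾)*(⅗)) = (-1/112 - 48)*(9/20) = -5377/112*9/20 = -48393/2240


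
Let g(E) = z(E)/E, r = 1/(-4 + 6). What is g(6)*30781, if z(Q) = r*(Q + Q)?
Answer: 30781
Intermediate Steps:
r = 1/2 ≈ 0.50000
z(Q) = Q (z(Q) = (Q + Q)/2 = (2*Q)/2 = Q)
g(E) = 1 (g(E) = E/E = 1)
g(6)*30781 = 1*30781 = 30781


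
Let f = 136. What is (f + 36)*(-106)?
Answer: -18232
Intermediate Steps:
(f + 36)*(-106) = (136 + 36)*(-106) = 172*(-106) = -18232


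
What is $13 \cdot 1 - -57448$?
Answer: $57461$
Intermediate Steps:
$13 \cdot 1 - -57448 = 13 + 57448 = 57461$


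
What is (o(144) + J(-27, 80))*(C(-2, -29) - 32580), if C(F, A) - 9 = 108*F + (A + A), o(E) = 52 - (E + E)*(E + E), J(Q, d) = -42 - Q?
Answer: 2723080415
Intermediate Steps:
o(E) = 52 - 4*E**2 (o(E) = 52 - 2*E*2*E = 52 - 4*E**2)
C(F, A) = 9 + 2*A + 108*F (C(F, A) = 9 + (108*F + (A + A)) = 9 + (108*F + 2*A) = 9 + (2*A + 108*F) = 9 + 2*A + 108*F)
(o(144) + J(-27, 80))*(C(-2, -29) - 32580) = ((52 - 4*144**2) + (-42 - 1*(-27)))*((9 + 2*(-29) + 108*(-2)) - 32580) = ((52 - 4*20736) + (-42 + 27))*((9 - 58 - 216) - 32580) = ((52 - 82944) - 15)*(-265 - 32580) = (-82892 - 15)*(-32845) = -82907*(-32845) = 2723080415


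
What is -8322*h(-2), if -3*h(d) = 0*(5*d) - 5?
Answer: -13870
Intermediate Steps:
h(d) = 5/3 (h(d) = -(0*(5*d) - 5)/3 = -(0 - 5)/3 = -⅓*(-5) = 5/3)
-8322*h(-2) = -8322*5/3 = -13870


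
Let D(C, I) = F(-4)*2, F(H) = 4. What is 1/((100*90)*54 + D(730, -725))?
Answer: 1/486008 ≈ 2.0576e-6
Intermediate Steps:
D(C, I) = 8 (D(C, I) = 4*2 = 8)
1/((100*90)*54 + D(730, -725)) = 1/((100*90)*54 + 8) = 1/(9000*54 + 8) = 1/(486000 + 8) = 1/486008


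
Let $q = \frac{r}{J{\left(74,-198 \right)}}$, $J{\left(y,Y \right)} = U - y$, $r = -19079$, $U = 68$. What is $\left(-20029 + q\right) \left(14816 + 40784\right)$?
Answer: $- \frac{2810441000}{3} \approx -9.3681 \cdot 10^{8}$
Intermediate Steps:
$J{\left(y,Y \right)} = 68 - y$
$q = \frac{19079}{6}$ ($q = - \frac{19079}{68 - 74} = - \frac{19079}{-6} = \left(-19079\right) \left(- \frac{1}{6}\right) = \frac{19079}{6} \approx 3179.8$)
$\left(-20029 + q\right) \left(14816 + 40784\right) = \left(-20029 + \frac{19079}{6}\right) \left(14816 + 40784\right) = \left(- \frac{101095}{6}\right) 55600 = - \frac{2810441000}{3}$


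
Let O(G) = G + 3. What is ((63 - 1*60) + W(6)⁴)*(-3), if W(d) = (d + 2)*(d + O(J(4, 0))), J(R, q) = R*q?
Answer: -80621577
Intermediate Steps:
O(G) = 3 + G
W(d) = (2 + d)*(3 + d) (W(d) = (d + 2)*(d + (3 + 4*0)) = (2 + d)*(d + (3 + 0)) = (2 + d)*(d + 3) = (2 + d)*(3 + d))
((63 - 1*60) + W(6)⁴)*(-3) = ((63 - 1*60) + (6 + 6² + 5*6)⁴)*(-3) = ((63 - 60) + (6 + 36 + 30)⁴)*(-3) = (3 + 72⁴)*(-3) = (3 + 26873856)*(-3) = 26873859*(-3) = -80621577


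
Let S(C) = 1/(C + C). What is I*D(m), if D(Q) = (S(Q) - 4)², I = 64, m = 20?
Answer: 25281/25 ≈ 1011.2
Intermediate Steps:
S(C) = 1/(2*C)
D(Q) = (-4 + 1/(2*Q))² (D(Q) = (1/(2*Q) - 4)² = (-4 + 1/(2*Q))²)
I*D(m) = 64*((¼)*(-1 + 8*20)²/20²) = 64*((¼)*(1/400)*(-1 + 160)²) = 64*((¼)*(1/400)*159²) = 64*((¼)*(1/400)*25281) = 64*(25281/1600) = 25281/25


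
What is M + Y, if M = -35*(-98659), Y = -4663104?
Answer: -1210039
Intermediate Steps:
M = 3453065
M + Y = 3453065 - 4663104 = -1210039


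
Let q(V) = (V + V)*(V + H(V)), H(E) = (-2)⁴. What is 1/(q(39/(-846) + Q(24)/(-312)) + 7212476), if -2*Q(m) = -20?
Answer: 2986568/21540542589985 ≈ 1.3865e-7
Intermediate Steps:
H(E) = 16
Q(m) = 10 (Q(m) = -½*(-20) = 10)
q(V) = 2*V*(16 + V) (q(V) = (V + V)*(V + 16) = (2*V)*(16 + V) = 2*V*(16 + V))
1/(q(39/(-846) + Q(24)/(-312)) + 7212476) = 1/(2*(39/(-846) + 10/(-312))*(16 + (39/(-846) + 10/(-312))) + 7212476) = 1/(2*(39*(-1/846) + 10*(-1/312))*(16 + (39*(-1/846) + 10*(-1/312))) + 7212476) = 1/(2*(-13/282 - 5/156)*(16 + (-13/282 - 5/156)) + 7212476) = 1/(2*(-191/2444)*(16 - 191/2444) + 7212476) = 1/(2*(-191/2444)*(38913/2444) + 7212476) = 1/(-7432383/2986568 + 7212476) = 1/(21540542589985/2986568) = 2986568/21540542589985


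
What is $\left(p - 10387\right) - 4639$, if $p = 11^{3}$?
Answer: $-13695$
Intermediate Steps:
$p = 1331$
$\left(p - 10387\right) - 4639 = \left(1331 - 10387\right) - 4639 = -9056 - 4639 = -13695$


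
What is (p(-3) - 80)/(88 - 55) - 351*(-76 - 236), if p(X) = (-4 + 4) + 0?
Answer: 3613816/33 ≈ 1.0951e+5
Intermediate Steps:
p(X) = 0 (p(X) = 0 + 0 = 0)
(p(-3) - 80)/(88 - 55) - 351*(-76 - 236) = (0 - 80)/(88 - 55) - 351*(-76 - 236) = -80/33 - 351*(-312) = -80*1/33 + 109512 = -80/33 + 109512 = 3613816/33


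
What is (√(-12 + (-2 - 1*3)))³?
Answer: -17*I*√17 ≈ -70.093*I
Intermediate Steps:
(√(-12 + (-2 - 1*3)))³ = (√(-12 + (-2 - 3)))³ = (√(-12 - 5))³ = (√(-17))³ = (I*√17)³ = -17*I*√17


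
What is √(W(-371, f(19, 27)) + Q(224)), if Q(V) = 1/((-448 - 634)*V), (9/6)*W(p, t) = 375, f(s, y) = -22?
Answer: √229461900213/30296 ≈ 15.811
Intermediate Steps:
W(p, t) = 250 (W(p, t) = (⅔)*375 = 250)
Q(V) = -1/(1082*V) (Q(V) = 1/((-1082)*V) = -1/(1082*V))
√(W(-371, f(19, 27)) + Q(224)) = √(250 - 1/1082/224) = √(250 - 1/1082*1/224) = √(250 - 1/242368) = √(60591999/242368) = √229461900213/30296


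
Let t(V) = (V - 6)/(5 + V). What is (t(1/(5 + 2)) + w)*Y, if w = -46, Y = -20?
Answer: 8485/9 ≈ 942.78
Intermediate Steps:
t(V) = (-6 + V)/(5 + V)
(t(1/(5 + 2)) + w)*Y = ((-6 + 1/(5 + 2))/(5 + 1/(5 + 2)) - 46)*(-20) = ((-6 + 1/7)/(5 + 1/7) - 46)*(-20) = (-41/7/(36/7) - 46)*(-20) = ((7/36)*(-41/7) - 46)*(-20) = (-41/36 - 46)*(-20) = -1697/36*(-20) = 8485/9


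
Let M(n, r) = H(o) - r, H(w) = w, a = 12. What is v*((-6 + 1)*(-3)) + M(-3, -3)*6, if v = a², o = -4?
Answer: 2154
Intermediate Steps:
v = 144 (v = 12² = 144)
M(n, r) = -4 - r
v*((-6 + 1)*(-3)) + M(-3, -3)*6 = 144*((-6 + 1)*(-3)) + (-4 - 1*(-3))*6 = 144*(-5*(-3)) + (-4 + 3)*6 = 144*15 - 1*6 = 2160 - 6 = 2154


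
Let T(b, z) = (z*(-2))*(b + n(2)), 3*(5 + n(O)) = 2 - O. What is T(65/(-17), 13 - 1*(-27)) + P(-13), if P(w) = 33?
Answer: 12561/17 ≈ 738.88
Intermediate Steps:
n(O) = -13/3 - O/3 (n(O) = -5 + (2 - O)/3 = -5 + (⅔ - O/3) = -13/3 - O/3)
T(b, z) = -2*z*(-5 + b) (T(b, z) = (z*(-2))*(b + (-13/3 - ⅓*2)) = (-2*z)*(b + (-13/3 - ⅔)) = (-2*z)*(b - 5) = (-2*z)*(-5 + b) = -2*z*(-5 + b))
T(65/(-17), 13 - 1*(-27)) + P(-13) = 2*(13 - 1*(-27))*(5 - 65/(-17)) + 33 = 2*(13 + 27)*(5 - 65*(-1)/17) + 33 = 2*40*(5 - 1*(-65/17)) + 33 = 2*40*(5 + 65/17) + 33 = 2*40*(150/17) + 33 = 12000/17 + 33 = 12561/17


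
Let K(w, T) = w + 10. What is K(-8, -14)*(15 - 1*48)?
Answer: -66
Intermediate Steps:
K(w, T) = 10 + w
K(-8, -14)*(15 - 1*48) = (10 - 8)*(15 - 1*48) = 2*(15 - 48) = 2*(-33) = -66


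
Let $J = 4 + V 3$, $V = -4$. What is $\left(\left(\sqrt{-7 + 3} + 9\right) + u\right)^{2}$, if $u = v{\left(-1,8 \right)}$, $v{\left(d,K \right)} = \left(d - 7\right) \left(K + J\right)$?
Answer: $77 + 36 i \approx 77.0 + 36.0 i$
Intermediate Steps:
$J = -8$ ($J = 4 - 12 = -8$)
$v{\left(d,K \right)} = \left(-8 + K\right) \left(-7 + d\right)$ ($v{\left(d,K \right)} = \left(d - 7\right) \left(K - 8\right) = \left(-7 + d\right) \left(-8 + K\right) = \left(-8 + K\right) \left(-7 + d\right)$)
$u = 0$ ($u = 56 - -8 - 56 + 8 \left(-1\right) = 56 + 8 - 56 - 8 = 0$)
$\left(\left(\sqrt{-7 + 3} + 9\right) + u\right)^{2} = \left(\left(\sqrt{-7 + 3} + 9\right) + 0\right)^{2} = \left(\left(\sqrt{-4} + 9\right) + 0\right)^{2} = \left(\left(2 i + 9\right) + 0\right)^{2} = \left(\left(9 + 2 i\right) + 0\right)^{2} = \left(9 + 2 i\right)^{2}$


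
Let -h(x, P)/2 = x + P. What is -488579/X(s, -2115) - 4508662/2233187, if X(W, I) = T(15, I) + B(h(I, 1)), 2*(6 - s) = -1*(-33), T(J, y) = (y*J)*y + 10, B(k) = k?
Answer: -303634089605079/149852683017631 ≈ -2.0262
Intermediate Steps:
h(x, P) = -2*P - 2*x (h(x, P) = -2*(x + P) = -2*(P + x) = -2*P - 2*x)
T(J, y) = 10 + J*y² (T(J, y) = (J*y)*y + 10 = J*y² + 10 = 10 + J*y²)
s = -21/2 (s = 6 - (-1)*(-33)/2 = 6 - ½*33 = 6 - 33/2 = -21/2 ≈ -10.500)
X(W, I) = 8 - 2*I + 15*I² (X(W, I) = (10 + 15*I²) + (-2*1 - 2*I) = (10 + 15*I²) + (-2 - 2*I) = 8 - 2*I + 15*I²)
-488579/X(s, -2115) - 4508662/2233187 = -488579/(8 - 2*(-2115) + 15*(-2115)²) - 4508662/2233187 = -488579/(8 + 4230 + 15*4473225) - 4508662*1/2233187 = -488579/(8 + 4230 + 67098375) - 4508662/2233187 = -488579/67102613 - 4508662/2233187 = -303634089605079/149852683017631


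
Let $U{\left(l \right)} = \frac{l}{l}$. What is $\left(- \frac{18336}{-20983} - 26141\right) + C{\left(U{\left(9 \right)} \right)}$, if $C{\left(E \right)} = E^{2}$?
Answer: $- \frac{548477284}{20983} \approx -26139.0$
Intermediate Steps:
$U{\left(l \right)} = 1$
$\left(- \frac{18336}{-20983} - 26141\right) + C{\left(U{\left(9 \right)} \right)} = \left(- \frac{18336}{-20983} - 26141\right) + 1^{2} = \left(\left(-18336\right) \left(- \frac{1}{20983}\right) - 26141\right) + 1 = \left(\frac{18336}{20983} - 26141\right) + 1 = - \frac{548498267}{20983} + 1 = - \frac{548477284}{20983}$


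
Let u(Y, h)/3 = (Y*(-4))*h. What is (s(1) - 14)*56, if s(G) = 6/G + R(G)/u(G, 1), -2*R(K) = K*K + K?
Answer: -1330/3 ≈ -443.33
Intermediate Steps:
R(K) = -K/2 - K²/2 (R(K) = -(K*K + K)/2 = -(K² + K)/2 = -(K + K²)/2 = -K/2 - K²/2)
u(Y, h) = -12*Y*h (u(Y, h) = 3*((Y*(-4))*h) = 3*((-4*Y)*h) = 3*(-4*Y*h) = -12*Y*h)
s(G) = 1/24 + 6/G + G/24 (s(G) = 6/G + (-G*(1 + G)/2)/((-12*G*1)) = 6/G + (-G*(1 + G)/2)/((-12*G)) = 6/G + (-G*(1 + G)/2)*(-1/(12*G)) = 6/G + (1/24 + G/24) = 1/24 + 6/G + G/24)
(s(1) - 14)*56 = ((1/24)*(144 + 1*(1 + 1))/1 - 14)*56 = ((1/24)*1*(144 + 1*2) - 14)*56 = ((1/24)*1*(144 + 2) - 14)*56 = ((1/24)*1*146 - 14)*56 = (73/12 - 14)*56 = -95/12*56 = -1330/3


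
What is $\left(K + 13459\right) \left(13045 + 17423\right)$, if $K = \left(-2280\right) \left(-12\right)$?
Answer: $1243673292$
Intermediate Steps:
$K = 27360$
$\left(K + 13459\right) \left(13045 + 17423\right) = \left(27360 + 13459\right) \left(13045 + 17423\right) = 40819 \cdot 30468 = 1243673292$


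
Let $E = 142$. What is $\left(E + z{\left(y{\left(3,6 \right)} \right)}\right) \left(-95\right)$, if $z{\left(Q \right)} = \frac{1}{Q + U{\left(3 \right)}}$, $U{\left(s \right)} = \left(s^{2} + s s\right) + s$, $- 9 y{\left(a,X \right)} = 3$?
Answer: $- \frac{836665}{62} \approx -13495.0$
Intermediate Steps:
$y{\left(a,X \right)} = - \frac{1}{3}$ ($y{\left(a,X \right)} = \left(- \frac{1}{9}\right) 3 = - \frac{1}{3}$)
$U{\left(s \right)} = s + 2 s^{2}$ ($U{\left(s \right)} = \left(s^{2} + s^{2}\right) + s = 2 s^{2} + s = s + 2 s^{2}$)
$z{\left(Q \right)} = \frac{1}{21 + Q}$ ($z{\left(Q \right)} = \frac{1}{Q + 3 \left(1 + 2 \cdot 3\right)} = \frac{1}{Q + 3 \left(1 + 6\right)} = \frac{1}{Q + 3 \cdot 7} = \frac{1}{Q + 21} = \frac{1}{21 + Q}$)
$\left(E + z{\left(y{\left(3,6 \right)} \right)}\right) \left(-95\right) = \left(142 + \frac{1}{21 - \frac{1}{3}}\right) \left(-95\right) = \left(142 + \frac{1}{\frac{62}{3}}\right) \left(-95\right) = \left(142 + \frac{3}{62}\right) \left(-95\right) = \frac{8807}{62} \left(-95\right) = - \frac{836665}{62}$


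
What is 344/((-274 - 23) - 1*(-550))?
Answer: 344/253 ≈ 1.3597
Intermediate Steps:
344/((-274 - 23) - 1*(-550)) = 344/(-297 + 550) = 344/253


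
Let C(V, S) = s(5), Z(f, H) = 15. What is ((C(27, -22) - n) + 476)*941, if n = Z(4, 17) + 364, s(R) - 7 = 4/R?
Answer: 493084/5 ≈ 98617.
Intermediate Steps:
s(R) = 7 + 4/R
C(V, S) = 39/5 (C(V, S) = 7 + 4/5 = 39/5)
n = 379 (n = 15 + 364 = 379)
((C(27, -22) - n) + 476)*941 = ((39/5 - 1*379) + 476)*941 = ((39/5 - 379) + 476)*941 = (-1856/5 + 476)*941 = (524/5)*941 = 493084/5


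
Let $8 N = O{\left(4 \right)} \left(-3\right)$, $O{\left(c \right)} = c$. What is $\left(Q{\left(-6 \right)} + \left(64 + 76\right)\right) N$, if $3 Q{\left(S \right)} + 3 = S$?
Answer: $- \frac{411}{2} \approx -205.5$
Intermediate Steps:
$Q{\left(S \right)} = -1 + \frac{S}{3}$
$N = - \frac{3}{2}$ ($N = \frac{4 \left(-3\right)}{8} = \frac{1}{8} \left(-12\right) = - \frac{3}{2} \approx -1.5$)
$\left(Q{\left(-6 \right)} + \left(64 + 76\right)\right) N = \left(\left(-1 + \frac{1}{3} \left(-6\right)\right) + \left(64 + 76\right)\right) \left(- \frac{3}{2}\right) = \left(\left(-1 - 2\right) + 140\right) \left(- \frac{3}{2}\right) = \left(-3 + 140\right) \left(- \frac{3}{2}\right) = 137 \left(- \frac{3}{2}\right) = - \frac{411}{2}$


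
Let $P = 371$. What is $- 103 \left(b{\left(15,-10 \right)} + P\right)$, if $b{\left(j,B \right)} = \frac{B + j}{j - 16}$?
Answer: $-37698$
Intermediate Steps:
$b{\left(j,B \right)} = \frac{B + j}{-16 + j}$
$- 103 \left(b{\left(15,-10 \right)} + P\right) = - 103 \left(\frac{-10 + 15}{-16 + 15} + 371\right) = - 103 \left(\frac{1}{-1} \cdot 5 + 371\right) = - 103 \left(\left(-1\right) 5 + 371\right) = - 103 \left(-5 + 371\right) = \left(-103\right) 366 = -37698$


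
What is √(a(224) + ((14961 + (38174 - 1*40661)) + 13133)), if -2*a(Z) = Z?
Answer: √25495 ≈ 159.67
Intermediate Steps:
a(Z) = -Z/2
√(a(224) + ((14961 + (38174 - 1*40661)) + 13133)) = √(-½*224 + ((14961 + (38174 - 1*40661)) + 13133)) = √(-112 + ((14961 + (38174 - 40661)) + 13133)) = √(-112 + ((14961 - 2487) + 13133)) = √(-112 + (12474 + 13133)) = √(-112 + 25607) = √25495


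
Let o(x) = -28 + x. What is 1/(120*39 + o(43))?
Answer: 1/4695 ≈ 0.00021299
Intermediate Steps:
1/(120*39 + o(43)) = 1/(120*39 + (-28 + 43)) = 1/(4680 + 15) = 1/4695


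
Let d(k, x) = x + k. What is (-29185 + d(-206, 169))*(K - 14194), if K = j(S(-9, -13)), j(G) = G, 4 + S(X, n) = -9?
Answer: 415156954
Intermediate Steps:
d(k, x) = k + x
S(X, n) = -13 (S(X, n) = -4 - 9 = -13)
K = -13
(-29185 + d(-206, 169))*(K - 14194) = (-29185 + (-206 + 169))*(-13 - 14194) = (-29185 - 37)*(-14207) = -29222*(-14207) = 415156954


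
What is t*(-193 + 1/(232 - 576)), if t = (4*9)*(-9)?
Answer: 5377833/86 ≈ 62533.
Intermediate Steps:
t = -324 (t = 36*(-9) = -324)
t*(-193 + 1/(232 - 576)) = -324*(-193 + 1/(232 - 576)) = -324*(-193 + 1/(-344)) = -324*(-193 - 1/344) = -324*(-66393/344) = 5377833/86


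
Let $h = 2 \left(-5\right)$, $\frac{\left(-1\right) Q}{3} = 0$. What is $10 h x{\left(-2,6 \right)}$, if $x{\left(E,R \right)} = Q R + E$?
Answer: $200$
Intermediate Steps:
$Q = 0$ ($Q = \left(-3\right) 0 = 0$)
$h = -10$
$x{\left(E,R \right)} = E$ ($x{\left(E,R \right)} = 0 R + E = 0 + E = E$)
$10 h x{\left(-2,6 \right)} = 10 \left(-10\right) \left(-2\right) = \left(-100\right) \left(-2\right) = 200$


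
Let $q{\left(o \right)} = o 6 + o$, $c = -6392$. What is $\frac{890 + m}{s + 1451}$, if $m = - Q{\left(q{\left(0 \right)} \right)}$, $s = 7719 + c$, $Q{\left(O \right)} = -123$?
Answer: $\frac{1013}{2778} \approx 0.36465$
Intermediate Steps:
$q{\left(o \right)} = 7 o$ ($q{\left(o \right)} = 6 o + o = 7 o$)
$s = 1327$ ($s = 7719 - 6392 = 1327$)
$m = 123$ ($m = \left(-1\right) \left(-123\right) = 123$)
$\frac{890 + m}{s + 1451} = \frac{890 + 123}{1327 + 1451} = \frac{1013}{2778}$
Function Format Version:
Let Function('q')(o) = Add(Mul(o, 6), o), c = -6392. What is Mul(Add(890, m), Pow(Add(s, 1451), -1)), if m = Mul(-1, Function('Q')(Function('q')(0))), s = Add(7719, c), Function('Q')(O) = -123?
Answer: Rational(1013, 2778) ≈ 0.36465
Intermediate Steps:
Function('q')(o) = Mul(7, o) (Function('q')(o) = Add(Mul(6, o), o) = Mul(7, o))
s = 1327 (s = Add(7719, -6392) = 1327)
m = 123 (m = Mul(-1, -123) = 123)
Mul(Add(890, m), Pow(Add(s, 1451), -1)) = Mul(Add(890, 123), Pow(Add(1327, 1451), -1)) = Mul(1013, Pow(2778, -1)) = Mul(1013, Rational(1, 2778)) = Rational(1013, 2778)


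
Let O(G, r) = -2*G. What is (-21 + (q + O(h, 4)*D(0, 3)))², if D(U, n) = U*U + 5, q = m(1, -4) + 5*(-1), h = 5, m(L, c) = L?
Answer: 5625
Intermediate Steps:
q = -4 (q = 1 + 5*(-1) = 1 - 5 = -4)
D(U, n) = 5 + U² (D(U, n) = U² + 5 = 5 + U²)
(-21 + (q + O(h, 4)*D(0, 3)))² = (-21 + (-4 + (-2*5)*(5 + 0²)))² = (-21 + (-4 - 10*(5 + 0)))² = (-21 + (-4 - 10*5))² = (-21 + (-4 - 50))² = (-21 - 54)² = (-75)² = 5625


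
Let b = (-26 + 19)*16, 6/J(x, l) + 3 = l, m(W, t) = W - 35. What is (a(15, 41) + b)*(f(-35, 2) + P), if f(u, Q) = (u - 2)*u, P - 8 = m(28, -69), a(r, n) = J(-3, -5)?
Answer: -146124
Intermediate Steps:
m(W, t) = -35 + W
J(x, l) = 6/(-3 + l)
a(r, n) = -3/4 (a(r, n) = 6/(-3 - 5) = 6/(-8) = 6*(-1/8) = -3/4)
P = 1 (P = 8 + (-35 + 28) = 8 - 7 = 1)
f(u, Q) = u*(-2 + u) (f(u, Q) = (-2 + u)*u = u*(-2 + u))
b = -112 (b = -7*16 = -112)
(a(15, 41) + b)*(f(-35, 2) + P) = (-3/4 - 112)*(-35*(-2 - 35) + 1) = -451*(-35*(-37) + 1)/4 = -451*(1295 + 1)/4 = -451/4*1296 = -146124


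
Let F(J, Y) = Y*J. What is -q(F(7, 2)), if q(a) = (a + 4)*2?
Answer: -36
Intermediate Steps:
F(J, Y) = J*Y
q(a) = 8 + 2*a (q(a) = (4 + a)*2 = 8 + 2*a)
-q(F(7, 2)) = -(8 + 2*(7*2)) = -(8 + 2*14) = -(8 + 28) = -1*36 = -36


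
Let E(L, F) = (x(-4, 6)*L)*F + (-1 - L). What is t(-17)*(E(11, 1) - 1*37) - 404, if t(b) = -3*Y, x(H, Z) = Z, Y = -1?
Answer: -353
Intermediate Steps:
t(b) = 3 (t(b) = -3*(-1) = 3)
E(L, F) = -1 - L + 6*F*L (E(L, F) = (6*L)*F + (-1 - L) = 6*F*L + (-1 - L) = -1 - L + 6*F*L)
t(-17)*(E(11, 1) - 1*37) - 404 = 3*((-1 - 1*11 + 6*1*11) - 1*37) - 404 = 3*((-1 - 11 + 66) - 37) - 404 = 3*(54 - 37) - 404 = 3*17 - 404 = 51 - 404 = -353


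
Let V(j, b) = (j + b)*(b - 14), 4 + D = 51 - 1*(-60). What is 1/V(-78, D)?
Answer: 1/2697 ≈ 0.00037078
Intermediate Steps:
D = 107 (D = -4 + (51 - 1*(-60)) = -4 + (51 + 60) = -4 + 111 = 107)
V(j, b) = (-14 + b)*(b + j) (V(j, b) = (b + j)*(-14 + b) = (-14 + b)*(b + j))
1/V(-78, D) = 1/(107² - 14*107 - 14*(-78) + 107*(-78)) = 1/(11449 - 1498 + 1092 - 8346) = 1/2697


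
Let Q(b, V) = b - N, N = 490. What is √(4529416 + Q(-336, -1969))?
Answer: √4528590 ≈ 2128.0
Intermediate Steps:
Q(b, V) = -490 + b (Q(b, V) = b - 1*490 = b - 490 = -490 + b)
√(4529416 + Q(-336, -1969)) = √(4529416 + (-490 - 336)) = √(4529416 - 826) = √4528590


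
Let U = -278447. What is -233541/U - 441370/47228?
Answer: -55934239021/6575247458 ≈ -8.5068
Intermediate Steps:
-233541/U - 441370/47228 = -233541/(-278447) - 441370/47228 = -233541*(-1/278447) - 441370*1/47228 = 233541/278447 - 220685/23614 = -55934239021/6575247458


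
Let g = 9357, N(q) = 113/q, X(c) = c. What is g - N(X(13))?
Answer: 121528/13 ≈ 9348.3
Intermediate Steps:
g - N(X(13)) = 9357 - 113/13 = 121528/13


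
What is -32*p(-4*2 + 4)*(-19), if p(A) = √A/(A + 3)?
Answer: -1216*I ≈ -1216.0*I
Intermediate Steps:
p(A) = √A/(3 + A)
-32*p(-4*2 + 4)*(-19) = -32*√(-4*2 + 4)/(3 + (-4*2 + 4))*(-19) = -32*√(-8 + 4)/(3 + (-8 + 4))*(-19) = -32*√(-4)/(3 - 4)*(-19) = -32*2*I/(-1)*(-19) = -32*2*I*(-1)*(-19) = -(-64)*I*(-19) = (64*I)*(-19) = -1216*I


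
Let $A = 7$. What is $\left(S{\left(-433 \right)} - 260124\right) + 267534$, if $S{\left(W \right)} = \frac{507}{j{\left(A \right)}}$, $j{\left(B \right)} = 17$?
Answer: $\frac{126477}{17} \approx 7439.8$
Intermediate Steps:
$S{\left(W \right)} = \frac{507}{17}$
$\left(S{\left(-433 \right)} - 260124\right) + 267534 = \left(\frac{507}{17} - 260124\right) + 267534 = - \frac{4421601}{17} + 267534 = \frac{126477}{17}$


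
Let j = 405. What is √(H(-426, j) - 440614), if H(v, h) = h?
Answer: I*√440209 ≈ 663.48*I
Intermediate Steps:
√(H(-426, j) - 440614) = √(405 - 440614) = √(-440209) = I*√440209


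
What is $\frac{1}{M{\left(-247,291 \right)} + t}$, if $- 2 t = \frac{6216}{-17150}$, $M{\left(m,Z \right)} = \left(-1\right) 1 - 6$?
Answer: $- \frac{1225}{8353} \approx -0.14665$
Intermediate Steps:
$M{\left(m,Z \right)} = -7$ ($M{\left(m,Z \right)} = -1 - 6 = -7$)
$t = \frac{222}{1225}$ ($t = - \frac{6216 \frac{1}{-17150}}{2} = - \frac{6216 \left(- \frac{1}{17150}\right)}{2} = \left(- \frac{1}{2}\right) \left(- \frac{444}{1225}\right) = \frac{222}{1225} \approx 0.18122$)
$\frac{1}{M{\left(-247,291 \right)} + t} = \frac{1}{-7 + \frac{222}{1225}} = \frac{1}{- \frac{8353}{1225}} = - \frac{1225}{8353}$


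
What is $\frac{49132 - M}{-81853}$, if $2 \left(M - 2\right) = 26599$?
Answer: $- \frac{71661}{163706} \approx -0.43774$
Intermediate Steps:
$M = \frac{26603}{2}$ ($M = 2 + \frac{1}{2} \cdot 26599 = 2 + \frac{26599}{2} = \frac{26603}{2} \approx 13302.0$)
$\frac{49132 - M}{-81853} = \frac{49132 - \frac{26603}{2}}{-81853} = \left(49132 - \frac{26603}{2}\right) \left(- \frac{1}{81853}\right) = \frac{71661}{2} \left(- \frac{1}{81853}\right) = - \frac{71661}{163706}$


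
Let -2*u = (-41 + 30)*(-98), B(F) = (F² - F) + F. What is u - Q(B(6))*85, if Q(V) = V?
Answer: -3599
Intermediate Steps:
B(F) = F²
u = -539 (u = -(-41 + 30)*(-98)/2 = -(-11)*(-98)/2 = -½*1078 = -539)
u - Q(B(6))*85 = -539 - 6²*85 = -539 - 36*85 = -539 - 1*3060 = -539 - 3060 = -3599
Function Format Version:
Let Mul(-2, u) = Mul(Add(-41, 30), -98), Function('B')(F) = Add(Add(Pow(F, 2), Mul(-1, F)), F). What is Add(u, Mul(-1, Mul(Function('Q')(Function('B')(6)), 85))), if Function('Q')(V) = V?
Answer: -3599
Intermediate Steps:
Function('B')(F) = Pow(F, 2)
u = -539 (u = Mul(Rational(-1, 2), Mul(Add(-41, 30), -98)) = Mul(Rational(-1, 2), Mul(-11, -98)) = Mul(Rational(-1, 2), 1078) = -539)
Add(u, Mul(-1, Mul(Function('Q')(Function('B')(6)), 85))) = Add(-539, Mul(-1, Mul(Pow(6, 2), 85))) = Add(-539, Mul(-1, Mul(36, 85))) = Add(-539, Mul(-1, 3060)) = Add(-539, -3060) = -3599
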